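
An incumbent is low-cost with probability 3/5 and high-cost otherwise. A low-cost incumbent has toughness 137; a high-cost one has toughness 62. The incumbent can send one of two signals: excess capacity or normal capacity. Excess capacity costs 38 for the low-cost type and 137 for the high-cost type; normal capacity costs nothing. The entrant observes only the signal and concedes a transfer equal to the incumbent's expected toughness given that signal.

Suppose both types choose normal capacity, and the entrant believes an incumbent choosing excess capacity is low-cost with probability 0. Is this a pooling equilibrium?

Yes

On the equilibrium path (normal capacity) the entrant holds the prior 3/5 and pays 3/5·137 + 2/5·62 = 107. Off-path (excess capacity) belief 0 gives 0·137 + 1·62 = 62.
Low-cost: normal capacity gives 107 − 0 = 107; excess capacity gives 62 − 38 = 24. Stays. ✓
High-cost: normal capacity gives 107 − 0 = 107; excess capacity gives 62 − 137 = -75. Stays. ✓
Beliefs are Bayes-consistent on-path and both types best-respond.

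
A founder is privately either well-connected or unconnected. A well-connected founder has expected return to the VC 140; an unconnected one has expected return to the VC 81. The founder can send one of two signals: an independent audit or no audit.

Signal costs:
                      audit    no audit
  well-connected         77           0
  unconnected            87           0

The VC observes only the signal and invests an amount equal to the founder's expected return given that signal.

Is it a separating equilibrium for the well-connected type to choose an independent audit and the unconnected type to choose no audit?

If types separate, audit earns payment 140 and no audit earns 81.
Well-connected: audit gives 140 − 77 = 63; no audit gives 81 − 0 = 81. Would deviate. ✗
Unconnected: no audit gives 81 − 0 = 81; audit gives 140 − 87 = 53. No deviation. ✓

No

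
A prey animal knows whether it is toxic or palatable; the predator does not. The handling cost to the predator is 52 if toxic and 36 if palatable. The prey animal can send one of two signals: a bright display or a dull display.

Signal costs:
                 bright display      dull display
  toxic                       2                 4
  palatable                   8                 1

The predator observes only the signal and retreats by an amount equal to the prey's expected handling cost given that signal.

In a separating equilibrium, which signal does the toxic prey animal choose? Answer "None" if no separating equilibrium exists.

None

Try toxic → bright display, palatable → dull display:
  Under separation the predator infers type exactly: bright display → toxic (pays 52), dull display → palatable (pays 36).
  Toxic: bright display gives 52 − 2 = 50; dull display gives 36 − 4 = 32. No deviation. ✓
  Palatable: dull display gives 36 − 1 = 35; bright display gives 52 − 8 = 44. Would deviate. ✗
Try toxic → dull display, palatable → bright display:
  Under separation the predator infers type exactly: dull display → toxic (pays 52), bright display → palatable (pays 36).
  Toxic: dull display gives 52 − 4 = 48; bright display gives 36 − 2 = 34. No deviation. ✓
  Palatable: bright display gives 36 − 8 = 28; dull display gives 52 − 1 = 51. Would deviate. ✗
Neither assignment is incentive-compatible.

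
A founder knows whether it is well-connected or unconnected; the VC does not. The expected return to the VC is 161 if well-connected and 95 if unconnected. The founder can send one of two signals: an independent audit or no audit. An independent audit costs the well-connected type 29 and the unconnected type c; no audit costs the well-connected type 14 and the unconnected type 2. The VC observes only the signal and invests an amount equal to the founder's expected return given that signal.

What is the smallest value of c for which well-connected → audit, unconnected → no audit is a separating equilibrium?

68

Under separation: audit → well-connected (pays 161); no audit → unconnected (pays 95).
Well-connected: 161 − 29 = 132 ≥ 95 − 14 = 81. Holds regardless of c. ✓
Unconnected: 95 − 2 ≥ 161 − c, so c ≥ 161 − 93 = 68.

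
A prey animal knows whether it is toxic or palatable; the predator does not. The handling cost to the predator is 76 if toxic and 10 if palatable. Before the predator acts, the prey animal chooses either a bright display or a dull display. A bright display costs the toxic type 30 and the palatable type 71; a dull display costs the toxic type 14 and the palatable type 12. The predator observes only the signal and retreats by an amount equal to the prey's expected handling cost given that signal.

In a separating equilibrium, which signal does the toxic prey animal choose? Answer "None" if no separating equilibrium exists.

None

Try toxic → bright display, palatable → dull display:
  Under separation the predator infers type exactly: bright display → toxic (pays 76), dull display → palatable (pays 10).
  Toxic: bright display gives 76 − 30 = 46; dull display gives 10 − 14 = -4. No deviation. ✓
  Palatable: dull display gives 10 − 12 = -2; bright display gives 76 − 71 = 5. Would deviate. ✗
Try toxic → dull display, palatable → bright display:
  Under separation the predator infers type exactly: dull display → toxic (pays 76), bright display → palatable (pays 10).
  Toxic: dull display gives 76 − 14 = 62; bright display gives 10 − 30 = -20. No deviation. ✓
  Palatable: bright display gives 10 − 71 = -61; dull display gives 76 − 12 = 64. Would deviate. ✗
Neither assignment is incentive-compatible.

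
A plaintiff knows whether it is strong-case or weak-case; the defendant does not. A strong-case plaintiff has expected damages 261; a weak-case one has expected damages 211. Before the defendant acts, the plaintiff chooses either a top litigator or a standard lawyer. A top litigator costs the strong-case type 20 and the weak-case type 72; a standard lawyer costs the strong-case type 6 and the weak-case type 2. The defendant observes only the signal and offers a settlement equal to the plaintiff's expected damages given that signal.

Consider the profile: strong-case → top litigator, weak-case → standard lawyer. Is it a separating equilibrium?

Yes

Under separation the defendant infers type exactly: top litigator → strong-case (pays 261), standard lawyer → weak-case (pays 211).
Strong-case: top litigator gives 261 − 20 = 241; standard lawyer gives 211 − 6 = 205. No deviation. ✓
Weak-case: standard lawyer gives 211 − 2 = 209; top litigator gives 261 − 72 = 189. No deviation. ✓
Both incentive constraints hold.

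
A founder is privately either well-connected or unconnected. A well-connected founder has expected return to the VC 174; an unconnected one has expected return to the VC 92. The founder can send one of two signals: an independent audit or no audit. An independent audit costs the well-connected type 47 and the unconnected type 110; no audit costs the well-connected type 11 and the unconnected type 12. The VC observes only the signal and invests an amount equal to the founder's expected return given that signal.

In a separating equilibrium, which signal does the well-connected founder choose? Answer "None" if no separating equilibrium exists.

audit

Try well-connected → audit, unconnected → no audit:
  If types separate, audit earns payment 174 and no audit earns 92.
  Well-connected: audit gives 174 − 47 = 127; no audit gives 92 − 11 = 81. No deviation. ✓
  Unconnected: no audit gives 92 − 12 = 80; audit gives 174 − 110 = 64. No deviation. ✓
Both hold — the well-connected type sends audit.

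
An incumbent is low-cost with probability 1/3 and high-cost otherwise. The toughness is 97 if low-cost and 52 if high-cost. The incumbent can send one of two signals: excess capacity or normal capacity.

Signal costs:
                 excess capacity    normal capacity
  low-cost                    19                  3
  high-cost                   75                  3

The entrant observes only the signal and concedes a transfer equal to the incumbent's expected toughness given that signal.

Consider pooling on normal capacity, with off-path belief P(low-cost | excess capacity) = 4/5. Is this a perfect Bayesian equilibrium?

On the equilibrium path (normal capacity) the entrant holds the prior 1/3 and pays 1/3·97 + 2/3·52 = 67. Off-path (excess capacity) belief 4/5 gives 4/5·97 + 1/5·52 = 88.
Low-cost: normal capacity gives 67 − 3 = 64; excess capacity gives 88 − 19 = 69. Deviates. ✗
High-cost: normal capacity gives 67 − 3 = 64; excess capacity gives 88 − 75 = 13. Stays. ✓

No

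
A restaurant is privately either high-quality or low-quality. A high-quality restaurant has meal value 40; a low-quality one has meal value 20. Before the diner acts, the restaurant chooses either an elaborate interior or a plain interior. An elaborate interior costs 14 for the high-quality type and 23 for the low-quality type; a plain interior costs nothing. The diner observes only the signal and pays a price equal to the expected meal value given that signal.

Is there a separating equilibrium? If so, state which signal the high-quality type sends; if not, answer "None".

Try high-quality → elaborate interior, low-quality → plain interior:
  If types separate, elaborate interior earns payment 40 and plain interior earns 20.
  High-quality: elaborate interior gives 40 − 14 = 26; plain interior gives 20 − 0 = 20. No deviation. ✓
  Low-quality: plain interior gives 20 − 0 = 20; elaborate interior gives 40 − 23 = 17. No deviation. ✓
Both hold — the high-quality type sends elaborate interior.

elaborate interior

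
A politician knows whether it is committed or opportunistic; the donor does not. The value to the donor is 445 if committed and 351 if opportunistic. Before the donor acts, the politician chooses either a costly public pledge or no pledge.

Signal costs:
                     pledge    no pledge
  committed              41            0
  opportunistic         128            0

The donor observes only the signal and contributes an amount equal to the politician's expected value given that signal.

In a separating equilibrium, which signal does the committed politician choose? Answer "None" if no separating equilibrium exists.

pledge

Try committed → pledge, opportunistic → no pledge:
  Under separation the donor infers type exactly: pledge → committed (pays 445), no pledge → opportunistic (pays 351).
  Committed: pledge gives 445 − 41 = 404; no pledge gives 351 − 0 = 351. No deviation. ✓
  Opportunistic: no pledge gives 351 − 0 = 351; pledge gives 445 − 128 = 317. No deviation. ✓
Both hold — the committed type sends pledge.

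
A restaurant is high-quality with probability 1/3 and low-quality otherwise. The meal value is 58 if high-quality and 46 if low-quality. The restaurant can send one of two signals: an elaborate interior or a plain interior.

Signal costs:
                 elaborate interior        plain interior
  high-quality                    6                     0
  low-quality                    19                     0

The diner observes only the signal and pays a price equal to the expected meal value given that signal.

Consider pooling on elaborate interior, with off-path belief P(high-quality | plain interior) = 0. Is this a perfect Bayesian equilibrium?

No

At the pooled signal (elaborate interior) the diner holds the prior 1/3 and pays 1/3·58 + 2/3·46 = 50. Off-path (plain interior) belief 0 gives 0·58 + 1·46 = 46.
High-quality: elaborate interior gives 50 − 6 = 44; plain interior gives 46 − 0 = 46. Deviates. ✗
Low-quality: elaborate interior gives 50 − 19 = 31; plain interior gives 46 − 0 = 46. Deviates. ✗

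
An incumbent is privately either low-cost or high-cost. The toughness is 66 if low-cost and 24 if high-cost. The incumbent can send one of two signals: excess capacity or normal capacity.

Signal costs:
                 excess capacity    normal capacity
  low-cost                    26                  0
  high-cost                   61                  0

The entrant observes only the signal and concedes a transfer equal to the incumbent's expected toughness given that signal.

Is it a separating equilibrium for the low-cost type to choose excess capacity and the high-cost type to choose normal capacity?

If types separate, excess capacity earns payment 66 and normal capacity earns 24.
Low-cost: excess capacity gives 66 − 26 = 40; normal capacity gives 24 − 0 = 24. No deviation. ✓
High-cost: normal capacity gives 24 − 0 = 24; excess capacity gives 66 − 61 = 5. No deviation. ✓
Neither type gains from mimicking the other.

Yes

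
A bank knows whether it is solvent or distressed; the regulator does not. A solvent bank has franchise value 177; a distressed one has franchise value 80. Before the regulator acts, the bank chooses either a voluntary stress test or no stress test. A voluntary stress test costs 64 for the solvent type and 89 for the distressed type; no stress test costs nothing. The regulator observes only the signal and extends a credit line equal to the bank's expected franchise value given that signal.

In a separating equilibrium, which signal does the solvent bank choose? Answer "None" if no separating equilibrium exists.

Try solvent → stress test, distressed → no stress test:
  If types separate, stress test earns payment 177 and no stress test earns 80.
  Solvent: stress test gives 177 − 64 = 113; no stress test gives 80 − 0 = 80. No deviation. ✓
  Distressed: no stress test gives 80 − 0 = 80; stress test gives 177 − 89 = 88. Would deviate. ✗
Try solvent → no stress test, distressed → stress test:
  If types separate, no stress test earns payment 177 and stress test earns 80.
  Solvent: no stress test gives 177 − 0 = 177; stress test gives 80 − 64 = 16. No deviation. ✓
  Distressed: stress test gives 80 − 89 = -9; no stress test gives 177 − 0 = 177. Would deviate. ✗
Neither assignment is incentive-compatible.

None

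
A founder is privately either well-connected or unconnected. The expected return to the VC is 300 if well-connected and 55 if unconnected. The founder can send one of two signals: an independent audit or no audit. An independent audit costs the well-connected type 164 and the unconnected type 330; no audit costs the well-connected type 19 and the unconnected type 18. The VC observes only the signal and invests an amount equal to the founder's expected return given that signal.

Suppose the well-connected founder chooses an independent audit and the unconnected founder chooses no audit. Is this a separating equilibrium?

If types separate, audit earns payment 300 and no audit earns 55.
Well-connected: audit gives 300 − 164 = 136; no audit gives 55 − 19 = 36. No deviation. ✓
Unconnected: no audit gives 55 − 18 = 37; audit gives 300 − 330 = -30. No deviation. ✓
Neither type gains from mimicking the other.

Yes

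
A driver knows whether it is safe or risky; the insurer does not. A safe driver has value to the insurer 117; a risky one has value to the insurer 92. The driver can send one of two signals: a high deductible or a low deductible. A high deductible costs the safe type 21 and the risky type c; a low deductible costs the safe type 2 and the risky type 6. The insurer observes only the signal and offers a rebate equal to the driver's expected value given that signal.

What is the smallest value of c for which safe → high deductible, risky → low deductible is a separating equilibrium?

31

Under separation: high deductible → safe (pays 117); low deductible → risky (pays 92).
Safe: 117 − 21 = 96 ≥ 92 − 2 = 90. Holds regardless of c. ✓
Risky: 92 − 6 ≥ 117 − c, so c ≥ 117 − 86 = 31.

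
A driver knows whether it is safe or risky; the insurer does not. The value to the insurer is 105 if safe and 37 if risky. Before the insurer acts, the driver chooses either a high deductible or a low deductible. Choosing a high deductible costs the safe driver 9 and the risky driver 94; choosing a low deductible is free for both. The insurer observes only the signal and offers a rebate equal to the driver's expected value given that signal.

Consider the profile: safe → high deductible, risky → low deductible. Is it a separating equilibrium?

Under separation the insurer infers type exactly: high deductible → safe (pays 105), low deductible → risky (pays 37).
Safe: high deductible gives 105 − 9 = 96; low deductible gives 37 − 0 = 37. No deviation. ✓
Risky: low deductible gives 37 − 0 = 37; high deductible gives 105 − 94 = 11. No deviation. ✓
Both incentive constraints hold.

Yes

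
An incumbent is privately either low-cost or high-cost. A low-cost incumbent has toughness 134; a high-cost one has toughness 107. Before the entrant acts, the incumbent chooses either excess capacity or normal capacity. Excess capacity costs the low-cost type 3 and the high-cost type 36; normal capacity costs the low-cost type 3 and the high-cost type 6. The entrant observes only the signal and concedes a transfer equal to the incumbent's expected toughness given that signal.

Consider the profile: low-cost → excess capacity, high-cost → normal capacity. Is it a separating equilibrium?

Under separation the entrant infers type exactly: excess capacity → low-cost (pays 134), normal capacity → high-cost (pays 107).
Low-cost: excess capacity gives 134 − 3 = 131; normal capacity gives 107 − 3 = 104. No deviation. ✓
High-cost: normal capacity gives 107 − 6 = 101; excess capacity gives 134 − 36 = 98. No deviation. ✓
Both incentive constraints hold.

Yes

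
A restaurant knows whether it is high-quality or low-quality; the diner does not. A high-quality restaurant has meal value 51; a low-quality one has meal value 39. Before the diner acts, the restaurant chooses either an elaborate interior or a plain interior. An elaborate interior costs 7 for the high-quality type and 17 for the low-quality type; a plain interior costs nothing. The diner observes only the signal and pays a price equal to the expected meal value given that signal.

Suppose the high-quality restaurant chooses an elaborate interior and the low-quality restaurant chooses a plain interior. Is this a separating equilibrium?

If types separate, elaborate interior earns payment 51 and plain interior earns 39.
High-quality: elaborate interior gives 51 − 7 = 44; plain interior gives 39 − 0 = 39. No deviation. ✓
Low-quality: plain interior gives 39 − 0 = 39; elaborate interior gives 51 − 17 = 34. No deviation. ✓
Neither type gains from mimicking the other.

Yes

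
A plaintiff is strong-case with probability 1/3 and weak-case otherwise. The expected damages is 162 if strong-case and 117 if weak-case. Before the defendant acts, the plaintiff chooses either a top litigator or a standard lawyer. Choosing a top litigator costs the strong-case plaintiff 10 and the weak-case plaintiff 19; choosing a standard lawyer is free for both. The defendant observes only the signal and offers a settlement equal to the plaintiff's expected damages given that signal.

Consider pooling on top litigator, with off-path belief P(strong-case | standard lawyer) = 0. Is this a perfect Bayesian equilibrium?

At the pooled signal (top litigator) the defendant holds the prior 1/3 and pays 1/3·162 + 2/3·117 = 132. Off-path (standard lawyer) belief 0 gives 0·162 + 1·117 = 117.
Strong-case: top litigator gives 132 − 10 = 122; standard lawyer gives 117 − 0 = 117. Stays. ✓
Weak-case: top litigator gives 132 − 19 = 113; standard lawyer gives 117 − 0 = 117. Deviates. ✗

No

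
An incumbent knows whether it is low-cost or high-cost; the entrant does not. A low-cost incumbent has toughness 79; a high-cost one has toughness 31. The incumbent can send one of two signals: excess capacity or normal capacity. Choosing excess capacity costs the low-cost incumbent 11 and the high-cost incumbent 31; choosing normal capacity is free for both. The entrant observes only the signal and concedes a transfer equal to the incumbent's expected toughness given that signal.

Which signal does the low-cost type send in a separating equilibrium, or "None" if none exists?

Try low-cost → excess capacity, high-cost → normal capacity:
  If types separate, excess capacity earns payment 79 and normal capacity earns 31.
  Low-cost: excess capacity gives 79 − 11 = 68; normal capacity gives 31 − 0 = 31. No deviation. ✓
  High-cost: normal capacity gives 31 − 0 = 31; excess capacity gives 79 − 31 = 48. Would deviate. ✗
Try low-cost → normal capacity, high-cost → excess capacity:
  If types separate, normal capacity earns payment 79 and excess capacity earns 31.
  Low-cost: normal capacity gives 79 − 0 = 79; excess capacity gives 31 − 11 = 20. No deviation. ✓
  High-cost: excess capacity gives 31 − 31 = 0; normal capacity gives 79 − 0 = 79. Would deviate. ✗
Neither assignment is incentive-compatible.

None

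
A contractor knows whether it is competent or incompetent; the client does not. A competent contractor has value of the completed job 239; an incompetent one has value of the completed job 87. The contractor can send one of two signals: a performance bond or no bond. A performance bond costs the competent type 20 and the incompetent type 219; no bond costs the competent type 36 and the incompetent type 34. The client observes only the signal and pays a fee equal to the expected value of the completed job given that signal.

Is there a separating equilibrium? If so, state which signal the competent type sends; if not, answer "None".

bond

Try competent → bond, incompetent → no bond:
  If types separate, bond earns payment 239 and no bond earns 87.
  Competent: bond gives 239 − 20 = 219; no bond gives 87 − 36 = 51. No deviation. ✓
  Incompetent: no bond gives 87 − 34 = 53; bond gives 239 − 219 = 20. No deviation. ✓
Both hold — the competent type sends bond.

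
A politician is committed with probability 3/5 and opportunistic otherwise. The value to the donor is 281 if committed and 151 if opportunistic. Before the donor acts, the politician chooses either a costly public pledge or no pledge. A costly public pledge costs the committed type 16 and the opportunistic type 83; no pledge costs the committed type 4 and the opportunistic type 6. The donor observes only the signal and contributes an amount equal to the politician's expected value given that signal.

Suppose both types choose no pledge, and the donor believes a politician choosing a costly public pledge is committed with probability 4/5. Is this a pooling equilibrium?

At the pooled signal (no pledge) the donor holds the prior 3/5 and pays 3/5·281 + 2/5·151 = 229. Off-path (pledge) belief 4/5 gives 4/5·281 + 1/5·151 = 255.
Committed: no pledge gives 229 − 4 = 225; pledge gives 255 − 16 = 239. Deviates. ✗
Opportunistic: no pledge gives 229 − 6 = 223; pledge gives 255 − 83 = 172. Stays. ✓

No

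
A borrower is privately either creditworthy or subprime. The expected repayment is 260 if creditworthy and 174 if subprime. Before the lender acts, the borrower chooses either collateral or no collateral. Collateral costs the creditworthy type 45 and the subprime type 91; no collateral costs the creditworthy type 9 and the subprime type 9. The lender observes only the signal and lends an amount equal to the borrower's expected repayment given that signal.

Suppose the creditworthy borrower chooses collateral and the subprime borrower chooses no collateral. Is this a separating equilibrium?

If types separate, collateral earns payment 260 and no collateral earns 174.
Creditworthy: collateral gives 260 − 45 = 215; no collateral gives 174 − 9 = 165. No deviation. ✓
Subprime: no collateral gives 174 − 9 = 165; collateral gives 260 − 91 = 169. Would deviate. ✗

No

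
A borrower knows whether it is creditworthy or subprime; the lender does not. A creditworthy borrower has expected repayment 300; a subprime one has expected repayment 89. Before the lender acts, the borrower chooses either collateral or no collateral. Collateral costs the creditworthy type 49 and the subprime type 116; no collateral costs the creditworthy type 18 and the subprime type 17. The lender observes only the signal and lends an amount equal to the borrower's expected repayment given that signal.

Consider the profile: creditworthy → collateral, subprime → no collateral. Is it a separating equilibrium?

No

Under separation the lender infers type exactly: collateral → creditworthy (pays 300), no collateral → subprime (pays 89).
Creditworthy: collateral gives 300 − 49 = 251; no collateral gives 89 − 18 = 71. No deviation. ✓
Subprime: no collateral gives 89 − 17 = 72; collateral gives 300 − 116 = 184. Would deviate. ✗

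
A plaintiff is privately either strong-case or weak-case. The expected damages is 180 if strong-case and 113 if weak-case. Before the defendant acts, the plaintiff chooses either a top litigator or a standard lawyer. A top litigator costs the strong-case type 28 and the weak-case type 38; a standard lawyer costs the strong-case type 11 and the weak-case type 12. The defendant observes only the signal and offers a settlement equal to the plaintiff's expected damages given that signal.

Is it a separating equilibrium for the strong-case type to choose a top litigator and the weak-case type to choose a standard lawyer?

No

If types separate, top litigator earns payment 180 and standard lawyer earns 113.
Strong-case: top litigator gives 180 − 28 = 152; standard lawyer gives 113 − 11 = 102. No deviation. ✓
Weak-case: standard lawyer gives 113 − 12 = 101; top litigator gives 180 − 38 = 142. Would deviate. ✗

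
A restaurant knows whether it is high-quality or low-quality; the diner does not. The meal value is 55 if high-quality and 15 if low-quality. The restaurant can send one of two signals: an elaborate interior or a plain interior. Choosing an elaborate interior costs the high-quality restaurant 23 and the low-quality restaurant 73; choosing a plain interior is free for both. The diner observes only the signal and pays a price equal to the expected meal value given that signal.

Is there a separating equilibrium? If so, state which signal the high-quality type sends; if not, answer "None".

elaborate interior

Try high-quality → elaborate interior, low-quality → plain interior:
  If types separate, elaborate interior earns payment 55 and plain interior earns 15.
  High-quality: elaborate interior gives 55 − 23 = 32; plain interior gives 15 − 0 = 15. No deviation. ✓
  Low-quality: plain interior gives 15 − 0 = 15; elaborate interior gives 55 − 73 = -18. No deviation. ✓
Both hold — the high-quality type sends elaborate interior.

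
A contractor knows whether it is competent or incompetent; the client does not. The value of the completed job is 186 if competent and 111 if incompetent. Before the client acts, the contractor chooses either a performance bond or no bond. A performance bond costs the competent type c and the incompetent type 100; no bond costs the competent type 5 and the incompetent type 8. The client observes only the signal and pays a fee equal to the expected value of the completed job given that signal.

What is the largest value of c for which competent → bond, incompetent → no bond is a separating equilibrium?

Under separation: bond → competent (pays 186); no bond → incompetent (pays 111).
Incompetent: 111 − 8 = 103 ≥ 186 − 100 = 86. Holds regardless of c. ✓
Competent: 186 − c ≥ 111 − 5, so c ≤ 186 − 106 = 80.

80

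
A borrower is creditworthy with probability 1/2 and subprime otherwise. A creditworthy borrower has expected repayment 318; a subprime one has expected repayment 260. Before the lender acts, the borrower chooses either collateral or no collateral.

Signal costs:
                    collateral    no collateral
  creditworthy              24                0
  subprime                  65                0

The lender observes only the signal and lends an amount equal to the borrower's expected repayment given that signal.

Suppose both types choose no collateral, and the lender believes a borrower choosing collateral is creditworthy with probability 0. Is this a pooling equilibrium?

Yes

On the equilibrium path (no collateral) the lender holds the prior 1/2 and pays 1/2·318 + 1/2·260 = 289. Off-path (collateral) belief 0 gives 0·318 + 1·260 = 260.
Creditworthy: no collateral gives 289 − 0 = 289; collateral gives 260 − 24 = 236. Stays. ✓
Subprime: no collateral gives 289 − 0 = 289; collateral gives 260 − 65 = 195. Stays. ✓
Beliefs are Bayes-consistent on-path and both types best-respond.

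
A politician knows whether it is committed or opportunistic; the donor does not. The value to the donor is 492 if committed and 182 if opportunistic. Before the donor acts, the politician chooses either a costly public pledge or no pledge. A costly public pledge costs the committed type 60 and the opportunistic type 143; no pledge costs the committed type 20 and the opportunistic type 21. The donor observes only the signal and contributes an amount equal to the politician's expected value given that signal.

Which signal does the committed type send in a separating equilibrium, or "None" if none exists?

None

Try committed → pledge, opportunistic → no pledge:
  If types separate, pledge earns payment 492 and no pledge earns 182.
  Committed: pledge gives 492 − 60 = 432; no pledge gives 182 − 20 = 162. No deviation. ✓
  Opportunistic: no pledge gives 182 − 21 = 161; pledge gives 492 − 143 = 349. Would deviate. ✗
Try committed → no pledge, opportunistic → pledge:
  If types separate, no pledge earns payment 492 and pledge earns 182.
  Committed: no pledge gives 492 − 20 = 472; pledge gives 182 − 60 = 122. No deviation. ✓
  Opportunistic: pledge gives 182 − 143 = 39; no pledge gives 492 − 21 = 471. Would deviate. ✗
Neither assignment is incentive-compatible.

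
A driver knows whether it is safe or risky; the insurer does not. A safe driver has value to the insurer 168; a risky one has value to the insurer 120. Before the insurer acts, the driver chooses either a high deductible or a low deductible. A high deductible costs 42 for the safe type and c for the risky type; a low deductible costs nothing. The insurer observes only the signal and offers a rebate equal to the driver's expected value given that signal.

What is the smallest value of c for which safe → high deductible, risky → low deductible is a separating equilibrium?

Under separation: high deductible → safe (pays 168); low deductible → risky (pays 120).
Safe: 168 − 42 = 126 ≥ 120 − 0 = 120. Holds regardless of c. ✓
Risky: 120 − 0 ≥ 168 − c, so c ≥ 168 − 120 = 48.

48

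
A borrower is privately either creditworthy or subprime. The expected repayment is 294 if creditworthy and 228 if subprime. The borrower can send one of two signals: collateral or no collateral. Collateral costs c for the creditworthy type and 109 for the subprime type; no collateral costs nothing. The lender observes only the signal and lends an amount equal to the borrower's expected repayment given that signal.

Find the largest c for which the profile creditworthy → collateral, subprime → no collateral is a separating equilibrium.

Under separation: collateral → creditworthy (pays 294); no collateral → subprime (pays 228).
Subprime: 228 − 0 = 228 ≥ 294 − 109 = 185. Holds regardless of c. ✓
Creditworthy: 294 − c ≥ 228 − 0, so c ≤ 294 − 228 = 66.

66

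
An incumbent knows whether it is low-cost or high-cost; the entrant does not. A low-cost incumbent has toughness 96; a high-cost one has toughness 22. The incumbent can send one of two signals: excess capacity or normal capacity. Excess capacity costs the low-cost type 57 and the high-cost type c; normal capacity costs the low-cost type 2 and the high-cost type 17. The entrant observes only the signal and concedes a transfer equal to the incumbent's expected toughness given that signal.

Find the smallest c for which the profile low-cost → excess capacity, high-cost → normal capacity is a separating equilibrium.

Under separation: excess capacity → low-cost (pays 96); normal capacity → high-cost (pays 22).
Low-cost: 96 − 57 = 39 ≥ 22 − 2 = 20. Holds regardless of c. ✓
High-cost: 22 − 17 ≥ 96 − c, so c ≥ 96 − 5 = 91.

91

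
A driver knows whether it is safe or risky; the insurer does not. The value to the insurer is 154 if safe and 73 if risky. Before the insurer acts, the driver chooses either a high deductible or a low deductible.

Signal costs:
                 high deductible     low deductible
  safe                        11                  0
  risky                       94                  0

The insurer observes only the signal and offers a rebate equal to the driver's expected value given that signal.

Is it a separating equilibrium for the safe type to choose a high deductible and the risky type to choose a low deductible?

Under separation the insurer infers type exactly: high deductible → safe (pays 154), low deductible → risky (pays 73).
Safe: high deductible gives 154 − 11 = 143; low deductible gives 73 − 0 = 73. No deviation. ✓
Risky: low deductible gives 73 − 0 = 73; high deductible gives 154 − 94 = 60. No deviation. ✓
Both incentive constraints hold.

Yes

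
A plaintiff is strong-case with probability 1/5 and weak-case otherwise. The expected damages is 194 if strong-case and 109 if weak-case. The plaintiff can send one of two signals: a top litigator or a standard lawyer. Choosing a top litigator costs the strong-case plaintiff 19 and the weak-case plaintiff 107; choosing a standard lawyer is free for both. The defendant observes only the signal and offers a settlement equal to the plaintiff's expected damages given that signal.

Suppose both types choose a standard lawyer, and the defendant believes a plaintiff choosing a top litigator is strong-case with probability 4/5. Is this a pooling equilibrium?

At the pooled signal (standard lawyer) the defendant holds the prior 1/5 and pays 1/5·194 + 4/5·109 = 126. Off-path (top litigator) belief 4/5 gives 4/5·194 + 1/5·109 = 177.
Strong-case: standard lawyer gives 126 − 0 = 126; top litigator gives 177 − 19 = 158. Deviates. ✗
Weak-case: standard lawyer gives 126 − 0 = 126; top litigator gives 177 − 107 = 70. Stays. ✓

No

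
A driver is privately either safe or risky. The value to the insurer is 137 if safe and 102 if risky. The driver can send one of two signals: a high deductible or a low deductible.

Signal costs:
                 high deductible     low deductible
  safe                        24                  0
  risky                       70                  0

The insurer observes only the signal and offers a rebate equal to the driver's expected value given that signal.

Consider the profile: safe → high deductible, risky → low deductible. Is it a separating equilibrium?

Yes

Under separation the insurer infers type exactly: high deductible → safe (pays 137), low deductible → risky (pays 102).
Safe: high deductible gives 137 − 24 = 113; low deductible gives 102 − 0 = 102. No deviation. ✓
Risky: low deductible gives 102 − 0 = 102; high deductible gives 137 − 70 = 67. No deviation. ✓
Both incentive constraints hold.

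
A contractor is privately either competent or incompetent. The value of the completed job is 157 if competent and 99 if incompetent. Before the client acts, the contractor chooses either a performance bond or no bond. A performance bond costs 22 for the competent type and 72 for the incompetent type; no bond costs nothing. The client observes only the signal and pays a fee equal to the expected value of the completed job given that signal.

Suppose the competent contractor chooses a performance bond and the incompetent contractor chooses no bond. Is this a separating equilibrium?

Yes

If types separate, bond earns payment 157 and no bond earns 99.
Competent: bond gives 157 − 22 = 135; no bond gives 99 − 0 = 99. No deviation. ✓
Incompetent: no bond gives 99 − 0 = 99; bond gives 157 − 72 = 85. No deviation. ✓
Both incentive constraints hold.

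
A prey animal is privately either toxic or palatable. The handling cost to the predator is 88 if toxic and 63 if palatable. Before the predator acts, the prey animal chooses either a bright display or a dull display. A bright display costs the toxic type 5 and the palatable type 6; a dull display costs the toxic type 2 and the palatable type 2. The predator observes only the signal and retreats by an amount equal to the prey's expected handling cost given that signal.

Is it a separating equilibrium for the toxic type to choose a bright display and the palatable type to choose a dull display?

No

If types separate, bright display earns payment 88 and dull display earns 63.
Toxic: bright display gives 88 − 5 = 83; dull display gives 63 − 2 = 61. No deviation. ✓
Palatable: dull display gives 63 − 2 = 61; bright display gives 88 − 6 = 82. Would deviate. ✗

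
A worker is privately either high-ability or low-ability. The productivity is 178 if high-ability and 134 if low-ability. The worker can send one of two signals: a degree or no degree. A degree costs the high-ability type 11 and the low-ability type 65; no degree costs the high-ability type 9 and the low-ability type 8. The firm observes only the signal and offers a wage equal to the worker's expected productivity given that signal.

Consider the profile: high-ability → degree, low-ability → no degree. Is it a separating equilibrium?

Yes

Under separation the firm infers type exactly: degree → high-ability (pays 178), no degree → low-ability (pays 134).
High-ability: degree gives 178 − 11 = 167; no degree gives 134 − 9 = 125. No deviation. ✓
Low-ability: no degree gives 134 − 8 = 126; degree gives 178 − 65 = 113. No deviation. ✓
Neither type gains from mimicking the other.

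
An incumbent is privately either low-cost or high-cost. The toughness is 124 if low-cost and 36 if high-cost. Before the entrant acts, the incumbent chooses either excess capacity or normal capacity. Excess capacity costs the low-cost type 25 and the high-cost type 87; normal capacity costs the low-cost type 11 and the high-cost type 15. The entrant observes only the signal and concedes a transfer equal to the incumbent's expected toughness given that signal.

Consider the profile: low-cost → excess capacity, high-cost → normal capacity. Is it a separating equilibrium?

No

Under separation the entrant infers type exactly: excess capacity → low-cost (pays 124), normal capacity → high-cost (pays 36).
Low-cost: excess capacity gives 124 − 25 = 99; normal capacity gives 36 − 11 = 25. No deviation. ✓
High-cost: normal capacity gives 36 − 15 = 21; excess capacity gives 124 − 87 = 37. Would deviate. ✗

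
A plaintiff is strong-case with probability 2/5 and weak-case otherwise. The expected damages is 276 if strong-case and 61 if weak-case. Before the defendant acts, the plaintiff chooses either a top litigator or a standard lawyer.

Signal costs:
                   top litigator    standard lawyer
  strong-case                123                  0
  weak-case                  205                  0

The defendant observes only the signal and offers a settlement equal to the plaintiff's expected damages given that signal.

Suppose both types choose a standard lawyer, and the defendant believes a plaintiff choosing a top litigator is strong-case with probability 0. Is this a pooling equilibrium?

Yes

On the equilibrium path (standard lawyer) the defendant holds the prior 2/5 and pays 2/5·276 + 3/5·61 = 147. Off-path (top litigator) belief 0 gives 0·276 + 1·61 = 61.
Strong-case: standard lawyer gives 147 − 0 = 147; top litigator gives 61 − 123 = -62. Stays. ✓
Weak-case: standard lawyer gives 147 − 0 = 147; top litigator gives 61 − 205 = -144. Stays. ✓
Beliefs are Bayes-consistent on-path and both types best-respond.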